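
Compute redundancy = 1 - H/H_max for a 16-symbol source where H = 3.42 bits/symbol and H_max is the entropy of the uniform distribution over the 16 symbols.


H_max = log2(K) = log2(16) = 4.0 bits/symbol. Redundancy = 1 - H/H_max = 1 - 3.42/4.0 = 1 - 0.855 = 0.145

0.145


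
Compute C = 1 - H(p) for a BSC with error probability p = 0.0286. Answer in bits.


H(p) = -p*log2(p) - (1-p)*log2(1-p) = -0.0286*log2(0.0286) - 0.9714*log2(0.9714) = 0.146656 + 0.040665 = 0.1873. C = 1 - H(p) = 1 - 0.1873 = 0.8127

0.8127 bits


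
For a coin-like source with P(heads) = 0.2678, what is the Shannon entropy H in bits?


H = -p*log2(p) - (1-p)*log2(1-p). -0.2678*log2(0.2678) = 0.509027; -0.7322*log2(0.7322) = 0.329263. H = 0.509027 + 0.329263 = 0.8383

0.8383 bits


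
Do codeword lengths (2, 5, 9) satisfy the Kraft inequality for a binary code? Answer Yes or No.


Kraft sum = sum(2^(-l_i)) = 0.2832, need <= 1. Result: satisfied (a binary prefix-free code with these lengths exists)

Yes


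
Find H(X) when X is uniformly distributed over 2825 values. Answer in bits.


H = log2(n) = log2(2825) = 11.464

11.464 bits


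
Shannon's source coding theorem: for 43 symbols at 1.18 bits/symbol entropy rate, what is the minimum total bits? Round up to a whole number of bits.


Minimum bits >= n * H = 43 * 1.18 = 50.74, rounded up to a whole number of bits = 51

51 bits


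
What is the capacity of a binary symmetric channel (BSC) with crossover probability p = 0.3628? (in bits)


H(p) = -p*log2(p) - (1-p)*log2(1-p) = -0.3628*log2(0.3628) - 0.6372*log2(0.6372) = 0.530687 + 0.414296 = 0.945. C = 1 - H(p) = 1 - 0.945 = 0.055

0.055 bits


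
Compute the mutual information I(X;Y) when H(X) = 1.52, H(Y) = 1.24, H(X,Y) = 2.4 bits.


I(X;Y) = H(X) + H(Y) - H(X,Y) = 1.52 + 1.24 - 2.4 = 0.36

0.36 bits


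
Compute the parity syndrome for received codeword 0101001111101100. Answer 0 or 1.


Syndrome = XOR of all bits = 0 XOR 1 XOR 0 XOR 1 XOR 0 XOR 0 XOR 1 XOR 1 XOR 1 XOR 1 XOR 1 XOR 0 XOR 1 XOR 1 XOR 0 XOR 0 = 1

1


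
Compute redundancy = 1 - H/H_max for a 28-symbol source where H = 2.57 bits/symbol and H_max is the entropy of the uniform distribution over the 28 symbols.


H_max = log2(K) = log2(28) = 4.8074 bits/symbol. Redundancy = 1 - H/H_max = 1 - 2.57/4.8074 = 1 - 0.5346 = 0.4654

0.4654


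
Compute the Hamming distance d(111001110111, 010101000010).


Count differing positions: ^ . ^ ^ . . ^ ^ . ^ . ^ = 7 differences

7


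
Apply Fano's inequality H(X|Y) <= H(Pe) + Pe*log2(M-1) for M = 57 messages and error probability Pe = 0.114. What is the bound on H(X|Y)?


H(Pe) = -Pe*log2(Pe) - (1-Pe)*log2(1-Pe) = -0.114*log2(0.114) - 0.886*log2(0.886) = 0.357150 + 0.154715 = 0.5119. Pe*log2(M-1) = 0.114*log2(56) = 0.662038. Bound = H(Pe) + Pe*log2(M-1) = 0.357150 + 0.154715 + 0.662038 = 1.1739

1.1739 bits


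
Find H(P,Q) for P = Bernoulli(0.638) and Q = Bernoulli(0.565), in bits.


H(P,Q) = -p*log2(q) - (1-p)*log2(1-q). -0.638*log2(0.565) = 0.525506; -0.362*log2(0.435) = 0.434730. H(P,Q) = 0.525506 + 0.434730 = 0.9602

0.9602 bits


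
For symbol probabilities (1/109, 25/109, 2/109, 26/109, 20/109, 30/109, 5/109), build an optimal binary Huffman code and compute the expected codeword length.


Huffman construction (repeatedly merge the two least-probable nodes; each merge adds 1 bit to every symbol beneath it): 1/109 + 2/109 = 3/109; 3/109 + 5/109 = 8/109; 8/109 + 20/109 = 28/109; 25/109 + 26/109 = 51/109; 28/109 + 30/109 = 58/109; 51/109 + 58/109 = 1. Resulting codeword lengths (in the order the probabilities were given): (5, 2, 5, 2, 3, 2, 4). L_avg = sum(p_i * l_i) = 1/109*5 + 25/109*2 + 2/109*5 + 26/109*2 + 20/109*3 + 30/109*2 + 5/109*4 = 257/109 = 2.3578

2.3578 bits


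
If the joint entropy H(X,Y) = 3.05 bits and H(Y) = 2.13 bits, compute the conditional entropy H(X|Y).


H(X|Y) = H(X,Y) - H(Y) = 3.05 - 2.13 = 0.92

0.92 bits


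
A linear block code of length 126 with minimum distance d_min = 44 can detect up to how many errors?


Detection capability = d_min - 1 = 44 - 1 = 43

43 errors


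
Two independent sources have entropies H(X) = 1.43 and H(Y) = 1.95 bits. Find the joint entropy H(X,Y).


For independent variables, H(X,Y) = H(X) + H(Y) = 1.43 + 1.95 = 3.38

3.38 bits


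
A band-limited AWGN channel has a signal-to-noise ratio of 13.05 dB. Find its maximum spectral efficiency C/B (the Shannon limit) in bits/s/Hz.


SNR_linear = 10^(13.05/10) = 20.1837; C/B = log2(1 + SNR_linear) = log2(1 + 20.1837) = 4.4049

4.4049 bits/s/Hz


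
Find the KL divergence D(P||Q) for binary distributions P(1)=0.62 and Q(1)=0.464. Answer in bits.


KL = p*log2(p/q) + (1-p)*log2((1-p)/(1-q)) = 0.62*log2(0.62/0.464) + 0.38*log2(0.38/0.536) = 0.0707

0.0707 bits


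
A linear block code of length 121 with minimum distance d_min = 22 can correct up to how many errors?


Correction capability = floor((d-1)/2) = floor((22-1)/2) = 10

10 errors


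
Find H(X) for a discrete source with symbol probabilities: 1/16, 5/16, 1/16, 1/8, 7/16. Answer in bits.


H = -sum(p_i * log2(p_i)). Terms: -(1/16)*log2(1/16) = 0.250000; -(5/16)*log2(5/16) = 0.524397; -(1/16)*log2(1/16) = 0.250000; -(1/8)*log2(1/8) = 0.375000; -(7/16)*log2(7/16) = 0.521782. H = 0.250000 + 0.524397 + 0.250000 + 0.375000 + 0.521782 = 1.9212

1.9212 bits


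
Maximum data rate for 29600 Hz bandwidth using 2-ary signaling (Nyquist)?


Rate = 2 * B * log2(M) = 2 * 29600 * 1.0 = 59200.0

59200.0 bps


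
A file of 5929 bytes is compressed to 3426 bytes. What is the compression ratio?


Ratio = original / compressed = 5929 / 3426 = 1.7306

1.7306


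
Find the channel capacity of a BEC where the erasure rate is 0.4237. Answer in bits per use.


C = 1 - epsilon = 1 - 0.4237 = 0.5763

0.5763 bits


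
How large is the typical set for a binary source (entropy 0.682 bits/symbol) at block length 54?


log2|A_typical| = nH = 54 * 0.682 = 36.828, so |A_typical| ~ 2^36.828 = 1.220e+11

1.220e+11


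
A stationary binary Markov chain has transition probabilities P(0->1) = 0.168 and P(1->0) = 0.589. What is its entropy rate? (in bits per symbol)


Stationary distribution: pi_0 = p10/(p01+p10) = 0.7781, pi_1 = 0.2219. Entropy rate H' = pi_0*H(p01) + pi_1*H(p10) = 0.7781*0.6531 + 0.2219*0.977 = 0.725

0.725 bits/symbol


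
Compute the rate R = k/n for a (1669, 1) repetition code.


Rate = k/n = 1/1669

1/1669


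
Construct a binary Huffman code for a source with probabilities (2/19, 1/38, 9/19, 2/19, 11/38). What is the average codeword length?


Huffman construction (repeatedly merge the two least-probable nodes; each merge adds 1 bit to every symbol beneath it): 1/38 + 2/19 = 5/38; 2/19 + 5/38 = 9/38; 9/38 + 11/38 = 10/19; 9/19 + 10/19 = 1. Resulting codeword lengths (in the order the probabilities were given): (4, 4, 1, 3, 2). L_avg = sum(p_i * l_i) = 2/19*4 + 1/38*4 + 9/19*1 + 2/19*3 + 11/38*2 = 36/19 = 1.8947

1.8947 bits


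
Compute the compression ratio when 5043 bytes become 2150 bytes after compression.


Ratio = original / compressed = 5043 / 2150 = 2.3456

2.3456


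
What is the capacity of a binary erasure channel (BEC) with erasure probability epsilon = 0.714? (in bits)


C = 1 - epsilon = 1 - 0.714 = 0.286

0.286 bits


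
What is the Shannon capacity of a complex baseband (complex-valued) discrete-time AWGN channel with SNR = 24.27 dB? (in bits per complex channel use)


SNR_linear = 10^(24.27/10) = 267.3006; C = log2(1 + SNR_linear) = log2(1 + 267.3006) = 8.0677

8.0677 bits/channel use


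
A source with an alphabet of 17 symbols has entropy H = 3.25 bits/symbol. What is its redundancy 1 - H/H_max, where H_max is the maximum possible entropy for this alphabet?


H_max = log2(K) = log2(17) = 4.0875 bits/symbol. Redundancy = 1 - H/H_max = 1 - 3.25/4.0875 = 1 - 0.7951 = 0.2049

0.2049


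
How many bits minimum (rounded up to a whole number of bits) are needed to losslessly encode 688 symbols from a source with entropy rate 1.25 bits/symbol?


Minimum bits >= n * H = 688 * 1.25 = 860.0, rounded up to a whole number of bits = 860

860 bits


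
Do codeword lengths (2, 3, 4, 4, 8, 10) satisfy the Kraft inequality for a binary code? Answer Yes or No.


Kraft sum = sum(2^(-l_i)) = 0.5049, need <= 1. Result: satisfied (a binary prefix-free code with these lengths exists)

Yes


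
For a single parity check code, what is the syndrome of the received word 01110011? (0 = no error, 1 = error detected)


Syndrome = XOR of all bits = 0 XOR 1 XOR 1 XOR 1 XOR 0 XOR 0 XOR 1 XOR 1 = 1

1


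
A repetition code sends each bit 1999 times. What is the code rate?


Rate = k/n = 1/1999

1/1999


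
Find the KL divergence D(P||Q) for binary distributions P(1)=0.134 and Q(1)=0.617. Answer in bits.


KL = p*log2(p/q) + (1-p)*log2((1-p)/(1-q)) = 0.134*log2(0.134/0.617) + 0.866*log2(0.866/0.383) = 0.7241

0.7241 bits


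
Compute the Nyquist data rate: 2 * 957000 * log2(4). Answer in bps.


Rate = 2 * B * log2(M) = 2 * 957000 * 2.0 = 3828000.0

3828000.0 bps


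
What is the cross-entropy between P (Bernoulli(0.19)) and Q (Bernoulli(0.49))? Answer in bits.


H(P,Q) = -p*log2(q) - (1-p)*log2(1-q). -0.19*log2(0.49) = 0.195538; -0.81*log2(0.51) = 0.786859. H(P,Q) = 0.195538 + 0.786859 = 0.9824

0.9824 bits


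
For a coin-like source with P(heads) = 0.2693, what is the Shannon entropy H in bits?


H = -p*log2(p) - (1-p)*log2(1-p). -0.2693*log2(0.2693) = 0.509708; -0.7307*log2(0.7307) = 0.330751. H = 0.509708 + 0.330751 = 0.8405

0.8405 bits


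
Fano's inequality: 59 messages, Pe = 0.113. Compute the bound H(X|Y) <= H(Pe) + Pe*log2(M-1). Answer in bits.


H(Pe) = -Pe*log2(Pe) - (1-Pe)*log2(1-Pe) = -0.113*log2(0.113) - 0.887*log2(0.887) = 0.355453 + 0.153446 = 0.5089. Pe*log2(M-1) = 0.113*log2(58) = 0.661952. Bound = H(Pe) + Pe*log2(M-1) = 0.355453 + 0.153446 + 0.661952 = 1.1709

1.1709 bits


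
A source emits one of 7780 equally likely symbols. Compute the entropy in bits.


H = log2(n) = log2(7780) = 12.9256

12.9256 bits


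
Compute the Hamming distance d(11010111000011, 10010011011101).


Count differing positions: . ^ . . . ^ . . . ^ ^ ^ ^ . = 6 differences

6


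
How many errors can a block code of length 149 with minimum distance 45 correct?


Correction capability = floor((d-1)/2) = floor((45-1)/2) = 22

22 errors


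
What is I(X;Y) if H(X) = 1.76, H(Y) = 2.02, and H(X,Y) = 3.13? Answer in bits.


I(X;Y) = H(X) + H(Y) - H(X,Y) = 1.76 + 2.02 - 3.13 = 0.65

0.65 bits


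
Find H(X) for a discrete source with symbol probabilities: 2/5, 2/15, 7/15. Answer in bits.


H = -sum(p_i * log2(p_i)). Terms: -(2/5)*log2(2/5) = 0.528771; -(2/15)*log2(2/15) = 0.387585; -(7/15)*log2(7/15) = 0.513117. H = 0.528771 + 0.387585 + 0.513117 = 1.4295

1.4295 bits


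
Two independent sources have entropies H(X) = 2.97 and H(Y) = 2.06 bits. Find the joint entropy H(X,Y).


For independent variables, H(X,Y) = H(X) + H(Y) = 2.97 + 2.06 = 5.03

5.03 bits


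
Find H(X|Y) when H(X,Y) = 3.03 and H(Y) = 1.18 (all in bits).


H(X|Y) = H(X,Y) - H(Y) = 3.03 - 1.18 = 1.85

1.85 bits


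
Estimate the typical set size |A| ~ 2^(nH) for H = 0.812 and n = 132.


log2|A_typical| = nH = 132 * 0.812 = 107.184, so |A_typical| ~ 2^107.184 = 1.843e+32

1.843e+32


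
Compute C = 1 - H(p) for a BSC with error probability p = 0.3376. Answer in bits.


H(p) = -p*log2(p) - (1-p)*log2(1-p) = -0.3376*log2(0.3376) - 0.6624*log2(0.6624) = 0.528889 + 0.393615 = 0.9225. C = 1 - H(p) = 1 - 0.9225 = 0.0775

0.0775 bits


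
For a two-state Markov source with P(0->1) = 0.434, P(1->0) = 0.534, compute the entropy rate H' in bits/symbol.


Stationary distribution: pi_0 = p10/(p01+p10) = 0.5517, pi_1 = 0.4483. Entropy rate H' = pi_0*H(p01) + pi_1*H(p10) = 0.5517*0.9874 + 0.4483*0.9967 = 0.9915

0.9915 bits/symbol


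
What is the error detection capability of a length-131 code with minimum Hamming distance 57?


Detection capability = d_min - 1 = 57 - 1 = 56

56 errors


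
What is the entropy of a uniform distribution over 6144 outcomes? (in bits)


H = log2(n) = log2(6144) = 12.585

12.585 bits


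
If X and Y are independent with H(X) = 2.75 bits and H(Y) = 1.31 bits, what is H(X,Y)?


For independent variables, H(X,Y) = H(X) + H(Y) = 2.75 + 1.31 = 4.06

4.06 bits


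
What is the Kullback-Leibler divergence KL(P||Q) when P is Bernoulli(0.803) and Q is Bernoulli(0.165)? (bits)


KL = p*log2(p/q) + (1-p)*log2((1-p)/(1-q)) = 0.803*log2(0.803/0.165) + 0.197*log2(0.197/0.835) = 1.4227

1.4227 bits


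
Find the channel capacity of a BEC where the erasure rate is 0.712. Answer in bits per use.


C = 1 - epsilon = 1 - 0.712 = 0.288

0.288 bits


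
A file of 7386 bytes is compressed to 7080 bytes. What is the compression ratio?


Ratio = original / compressed = 7386 / 7080 = 1.0432

1.0432


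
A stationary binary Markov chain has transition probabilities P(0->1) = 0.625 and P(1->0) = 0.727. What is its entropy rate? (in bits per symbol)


Stationary distribution: pi_0 = p10/(p01+p10) = 0.5377, pi_1 = 0.4623. Entropy rate H' = pi_0*H(p01) + pi_1*H(p10) = 0.5377*0.9544 + 0.4623*0.8457 = 0.9042

0.9042 bits/symbol


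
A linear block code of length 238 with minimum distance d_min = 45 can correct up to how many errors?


Correction capability = floor((d-1)/2) = floor((45-1)/2) = 22

22 errors


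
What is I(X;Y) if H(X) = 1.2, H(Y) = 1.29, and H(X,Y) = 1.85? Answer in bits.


I(X;Y) = H(X) + H(Y) - H(X,Y) = 1.2 + 1.29 - 1.85 = 0.64

0.64 bits


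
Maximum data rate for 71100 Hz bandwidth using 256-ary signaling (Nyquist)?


Rate = 2 * B * log2(M) = 2 * 71100 * 8.0 = 1137600.0

1137600.0 bps


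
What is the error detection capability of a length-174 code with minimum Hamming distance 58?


Detection capability = d_min - 1 = 58 - 1 = 57

57 errors


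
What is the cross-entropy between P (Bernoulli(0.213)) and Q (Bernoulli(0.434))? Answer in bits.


H(P,Q) = -p*log2(q) - (1-p)*log2(1-q). -0.213*log2(0.434) = 0.256502; -0.787*log2(0.566) = 0.646226. H(P,Q) = 0.256502 + 0.646226 = 0.9027

0.9027 bits


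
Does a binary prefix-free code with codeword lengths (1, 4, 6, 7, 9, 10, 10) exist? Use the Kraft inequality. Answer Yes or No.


Kraft sum = sum(2^(-l_i)) = 0.5898, need <= 1. Result: satisfied (a binary prefix-free code with these lengths exists)

Yes


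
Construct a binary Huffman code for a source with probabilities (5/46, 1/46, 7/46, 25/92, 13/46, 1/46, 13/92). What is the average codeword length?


Huffman construction (repeatedly merge the two least-probable nodes; each merge adds 1 bit to every symbol beneath it): 1/46 + 1/46 = 1/23; 1/23 + 5/46 = 7/46; 13/92 + 7/46 = 27/92; 7/46 + 25/92 = 39/92; 13/46 + 27/92 = 53/92; 39/92 + 53/92 = 1. Resulting codeword lengths (in the order the probabilities were given): (3, 4, 3, 2, 2, 4, 3). L_avg = sum(p_i * l_i) = 5/46*3 + 1/46*4 + 7/46*3 + 25/92*2 + 13/46*2 + 1/46*4 + 13/92*3 = 229/92 = 2.4891

2.4891 bits


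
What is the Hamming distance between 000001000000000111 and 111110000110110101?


Count differing positions: ^ ^ ^ ^ ^ ^ . . . ^ ^ . ^ ^ . . ^ . = 11 differences

11


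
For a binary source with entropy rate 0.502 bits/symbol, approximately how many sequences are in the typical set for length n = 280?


log2|A_typical| = nH = 280 * 0.502 = 140.56, so |A_typical| ~ 2^140.56 = 2.055e+42

2.055e+42


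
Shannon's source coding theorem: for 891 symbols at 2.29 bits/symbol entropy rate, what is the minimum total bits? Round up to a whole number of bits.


Minimum bits >= n * H = 891 * 2.29 = 2040.39, rounded up to a whole number of bits = 2041

2041 bits


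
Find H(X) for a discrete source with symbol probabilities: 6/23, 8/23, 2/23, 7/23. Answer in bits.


H = -sum(p_i * log2(p_i)). Terms: -(6/23)*log2(6/23) = 0.505722; -(8/23)*log2(8/23) = 0.529935; -(2/23)*log2(2/23) = 0.306397; -(7/23)*log2(7/23) = 0.522324. H = 0.505722 + 0.529935 + 0.306397 + 0.522324 = 1.8644

1.8644 bits


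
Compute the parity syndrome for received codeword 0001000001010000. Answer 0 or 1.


Syndrome = XOR of all bits = 0 XOR 0 XOR 0 XOR 1 XOR 0 XOR 0 XOR 0 XOR 0 XOR 0 XOR 1 XOR 0 XOR 1 XOR 0 XOR 0 XOR 0 XOR 0 = 1

1


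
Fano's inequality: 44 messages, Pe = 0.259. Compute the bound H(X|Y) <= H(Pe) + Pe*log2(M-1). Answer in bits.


H(Pe) = -Pe*log2(Pe) - (1-Pe)*log2(1-Pe) = -0.259*log2(0.259) - 0.741*log2(0.741) = 0.504785 + 0.320449 = 0.8252. Pe*log2(M-1) = 0.259*log2(43) = 1.405403. Bound = H(Pe) + Pe*log2(M-1) = 0.504785 + 0.320449 + 1.405403 = 2.2306

2.2306 bits


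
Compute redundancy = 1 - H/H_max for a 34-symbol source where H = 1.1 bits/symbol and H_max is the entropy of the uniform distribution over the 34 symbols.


H_max = log2(K) = log2(34) = 5.0875 bits/symbol. Redundancy = 1 - H/H_max = 1 - 1.1/5.0875 = 1 - 0.2162 = 0.7838

0.7838


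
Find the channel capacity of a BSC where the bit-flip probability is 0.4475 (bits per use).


H(p) = -p*log2(p) - (1-p)*log2(1-p) = -0.4475*log2(0.4475) - 0.5525*log2(0.5525) = 0.519118 + 0.472914 = 0.992. C = 1 - H(p) = 1 - 0.992 = 0.008

0.008 bits


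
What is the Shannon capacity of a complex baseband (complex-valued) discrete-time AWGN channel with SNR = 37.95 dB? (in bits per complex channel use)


SNR_linear = 10^(37.95/10) = 6237.3484; C = log2(1 + SNR_linear) = log2(1 + 6237.3484) = 12.6069

12.6069 bits/channel use


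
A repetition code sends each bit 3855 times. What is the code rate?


Rate = k/n = 1/3855

1/3855


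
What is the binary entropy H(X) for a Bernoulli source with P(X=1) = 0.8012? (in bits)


H = -p*log2(p) - (1-p)*log2(1-p). -0.8012*log2(0.8012) = 0.256196; -0.1988*log2(0.1988) = 0.463325. H = 0.256196 + 0.463325 = 0.7195

0.7195 bits


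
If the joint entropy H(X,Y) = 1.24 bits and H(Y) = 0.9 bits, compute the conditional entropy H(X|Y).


H(X|Y) = H(X,Y) - H(Y) = 1.24 - 0.9 = 0.34

0.34 bits


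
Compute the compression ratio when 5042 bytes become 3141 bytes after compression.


Ratio = original / compressed = 5042 / 3141 = 1.6052

1.6052


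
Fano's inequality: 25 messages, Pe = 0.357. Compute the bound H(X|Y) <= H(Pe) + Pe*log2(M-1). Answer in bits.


H(Pe) = -Pe*log2(Pe) - (1-Pe)*log2(1-Pe) = -0.357*log2(0.357) - 0.643*log2(0.643) = 0.530503 + 0.409661 = 0.9402. Pe*log2(M-1) = 0.357*log2(24) = 1.636832. Bound = H(Pe) + Pe*log2(M-1) = 0.530503 + 0.409661 + 1.636832 = 2.577

2.577 bits


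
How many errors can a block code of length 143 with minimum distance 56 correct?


Correction capability = floor((d-1)/2) = floor((56-1)/2) = 27

27 errors


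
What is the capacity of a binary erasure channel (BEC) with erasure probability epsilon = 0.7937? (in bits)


C = 1 - epsilon = 1 - 0.7937 = 0.2063

0.2063 bits


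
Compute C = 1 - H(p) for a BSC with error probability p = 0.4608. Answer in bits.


H(p) = -p*log2(p) - (1-p)*log2(1-p) = -0.4608*log2(0.4608) - 0.5392*log2(0.5392) = 0.515076 + 0.480485 = 0.9956. C = 1 - H(p) = 1 - 0.9956 = 0.0044

0.0044 bits


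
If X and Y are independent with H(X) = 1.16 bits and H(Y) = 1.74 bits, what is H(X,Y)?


For independent variables, H(X,Y) = H(X) + H(Y) = 1.16 + 1.74 = 2.9

2.9 bits


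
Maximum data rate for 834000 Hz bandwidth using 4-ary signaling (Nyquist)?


Rate = 2 * B * log2(M) = 2 * 834000 * 2.0 = 3336000.0

3336000.0 bps


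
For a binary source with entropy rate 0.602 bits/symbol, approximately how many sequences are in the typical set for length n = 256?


log2|A_typical| = nH = 256 * 0.602 = 154.112, so |A_typical| ~ 2^154.112 = 2.468e+46

2.468e+46


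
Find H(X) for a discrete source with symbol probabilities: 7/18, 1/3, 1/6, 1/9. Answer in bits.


H = -sum(p_i * log2(p_i)). Terms: -(7/18)*log2(7/18) = 0.529888; -(1/3)*log2(1/3) = 0.528321; -(1/6)*log2(1/6) = 0.430827; -(1/9)*log2(1/9) = 0.352214. H = 0.529888 + 0.528321 + 0.430827 + 0.352214 = 1.8413

1.8413 bits


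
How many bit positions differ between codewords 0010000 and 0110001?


Count differing positions: . ^ . . . . ^ = 2 differences

2


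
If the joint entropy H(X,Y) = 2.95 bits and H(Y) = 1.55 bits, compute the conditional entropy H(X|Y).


H(X|Y) = H(X,Y) - H(Y) = 2.95 - 1.55 = 1.4

1.4 bits


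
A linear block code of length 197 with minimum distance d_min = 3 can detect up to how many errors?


Detection capability = d_min - 1 = 3 - 1 = 2

2 errors


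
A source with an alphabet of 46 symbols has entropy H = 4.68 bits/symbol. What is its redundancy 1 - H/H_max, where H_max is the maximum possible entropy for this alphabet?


H_max = log2(K) = log2(46) = 5.5236 bits/symbol. Redundancy = 1 - H/H_max = 1 - 4.68/5.5236 = 1 - 0.8473 = 0.1527

0.1527


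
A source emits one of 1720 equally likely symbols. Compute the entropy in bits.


H = log2(n) = log2(1720) = 10.7482

10.7482 bits


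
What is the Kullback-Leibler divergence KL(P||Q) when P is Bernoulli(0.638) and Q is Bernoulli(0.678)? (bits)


KL = p*log2(p/q) + (1-p)*log2((1-p)/(1-q)) = 0.638*log2(0.638/0.678) + 0.362*log2(0.362/0.322) = 0.0052

0.0052 bits


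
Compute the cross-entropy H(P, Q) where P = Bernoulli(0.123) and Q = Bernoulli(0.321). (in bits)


H(P,Q) = -p*log2(q) - (1-p)*log2(1-q). -0.123*log2(0.321) = 0.201641; -0.877*log2(0.679) = 0.489819. H(P,Q) = 0.201641 + 0.489819 = 0.6915

0.6915 bits


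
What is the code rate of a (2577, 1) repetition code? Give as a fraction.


Rate = k/n = 1/2577

1/2577


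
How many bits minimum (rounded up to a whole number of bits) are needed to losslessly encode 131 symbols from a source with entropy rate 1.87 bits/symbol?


Minimum bits >= n * H = 131 * 1.87 = 244.97, rounded up to a whole number of bits = 245

245 bits


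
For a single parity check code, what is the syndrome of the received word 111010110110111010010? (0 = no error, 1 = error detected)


Syndrome = XOR of all bits = 1 XOR 1 XOR 1 XOR 0 XOR 1 XOR 0 XOR 1 XOR 1 XOR 0 XOR 1 XOR 1 XOR 0 XOR 1 XOR 1 XOR 1 XOR 0 XOR 1 XOR 0 XOR 0 XOR 1 XOR 0 = 1

1


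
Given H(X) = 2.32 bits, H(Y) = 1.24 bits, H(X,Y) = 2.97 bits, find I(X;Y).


I(X;Y) = H(X) + H(Y) - H(X,Y) = 2.32 + 1.24 - 2.97 = 0.59

0.59 bits


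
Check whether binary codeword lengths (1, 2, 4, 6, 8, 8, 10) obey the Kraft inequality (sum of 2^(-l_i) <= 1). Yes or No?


Kraft sum = sum(2^(-l_i)) = 0.8369, need <= 1. Result: satisfied (a binary prefix-free code with these lengths exists)

Yes


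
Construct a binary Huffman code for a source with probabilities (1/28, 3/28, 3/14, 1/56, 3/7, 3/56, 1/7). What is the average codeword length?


Huffman construction (repeatedly merge the two least-probable nodes; each merge adds 1 bit to every symbol beneath it): 1/56 + 1/28 = 3/56; 3/56 + 3/56 = 3/28; 3/28 + 3/28 = 3/14; 1/7 + 3/14 = 5/14; 3/14 + 5/14 = 4/7; 3/7 + 4/7 = 1. Resulting codeword lengths (in the order the probabilities were given): (5, 3, 3, 5, 1, 4, 3). L_avg = sum(p_i * l_i) = 1/28*5 + 3/28*3 + 3/14*3 + 1/56*5 + 3/7*1 + 3/56*4 + 1/7*3 = 129/56 = 2.3036

2.3036 bits


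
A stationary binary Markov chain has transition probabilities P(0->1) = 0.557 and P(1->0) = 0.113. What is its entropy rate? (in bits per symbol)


Stationary distribution: pi_0 = p10/(p01+p10) = 0.1687, pi_1 = 0.8313. Entropy rate H' = pi_0*H(p01) + pi_1*H(p10) = 0.1687*0.9906 + 0.8313*0.5089 = 0.5901

0.5901 bits/symbol


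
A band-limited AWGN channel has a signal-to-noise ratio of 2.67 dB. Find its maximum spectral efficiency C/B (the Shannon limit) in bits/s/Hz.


SNR_linear = 10^(2.67/10) = 1.8493; C/B = log2(1 + SNR_linear) = log2(1 + 1.8493) = 1.5106

1.5106 bits/s/Hz


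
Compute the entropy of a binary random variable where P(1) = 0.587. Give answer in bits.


H = -p*log2(p) - (1-p)*log2(1-p). -0.587*log2(0.587) = 0.451149; -0.413*log2(0.413) = 0.526900. H = 0.451149 + 0.526900 = 0.978

0.978 bits


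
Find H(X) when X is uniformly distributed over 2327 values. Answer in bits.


H = log2(n) = log2(2327) = 11.1843

11.1843 bits


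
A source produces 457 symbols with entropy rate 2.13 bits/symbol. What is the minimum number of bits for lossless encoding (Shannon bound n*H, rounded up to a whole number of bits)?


Minimum bits >= n * H = 457 * 2.13 = 973.41, rounded up to a whole number of bits = 974

974 bits


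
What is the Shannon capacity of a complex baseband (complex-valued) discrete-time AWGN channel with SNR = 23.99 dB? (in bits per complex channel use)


SNR_linear = 10^(23.99/10) = 250.6109; C = log2(1 + SNR_linear) = log2(1 + 250.6109) = 7.9751

7.9751 bits/channel use


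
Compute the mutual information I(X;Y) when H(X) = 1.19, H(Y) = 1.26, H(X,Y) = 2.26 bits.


I(X;Y) = H(X) + H(Y) - H(X,Y) = 1.19 + 1.26 - 2.26 = 0.19

0.19 bits


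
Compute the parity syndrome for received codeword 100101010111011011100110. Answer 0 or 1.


Syndrome = XOR of all bits = 1 XOR 0 XOR 0 XOR 1 XOR 0 XOR 1 XOR 0 XOR 1 XOR 0 XOR 1 XOR 1 XOR 1 XOR 0 XOR 1 XOR 1 XOR 0 XOR 1 XOR 1 XOR 1 XOR 0 XOR 0 XOR 1 XOR 1 XOR 0 = 0

0


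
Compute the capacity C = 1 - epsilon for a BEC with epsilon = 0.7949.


C = 1 - epsilon = 1 - 0.7949 = 0.2051

0.2051 bits


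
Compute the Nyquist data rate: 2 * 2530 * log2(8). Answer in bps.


Rate = 2 * B * log2(M) = 2 * 2530 * 3.0 = 15180.0

15180.0 bps


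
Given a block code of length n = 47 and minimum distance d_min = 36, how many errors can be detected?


Detection capability = d_min - 1 = 36 - 1 = 35

35 errors


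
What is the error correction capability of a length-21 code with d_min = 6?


Correction capability = floor((d-1)/2) = floor((6-1)/2) = 2

2 errors


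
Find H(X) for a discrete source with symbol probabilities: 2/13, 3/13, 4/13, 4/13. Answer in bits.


H = -sum(p_i * log2(p_i)). Terms: -(2/13)*log2(2/13) = 0.415452; -(3/13)*log2(3/13) = 0.488187; -(4/13)*log2(4/13) = 0.523212; -(4/13)*log2(4/13) = 0.523212. H = 0.415452 + 0.488187 + 0.523212 + 0.523212 = 1.9501

1.9501 bits


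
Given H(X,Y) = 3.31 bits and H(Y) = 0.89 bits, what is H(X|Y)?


H(X|Y) = H(X,Y) - H(Y) = 3.31 - 0.89 = 2.42

2.42 bits


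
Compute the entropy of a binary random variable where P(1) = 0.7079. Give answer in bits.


H = -p*log2(p) - (1-p)*log2(1-p). -0.7079*log2(0.7079) = 0.352805; -0.2921*log2(0.2921) = 0.518614. H = 0.352805 + 0.518614 = 0.8714

0.8714 bits


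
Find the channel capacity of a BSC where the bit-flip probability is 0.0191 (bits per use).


H(p) = -p*log2(p) - (1-p)*log2(1-p) = -0.0191*log2(0.0191) - 0.9809*log2(0.9809) = 0.109066 + 0.027291 = 0.1364. C = 1 - H(p) = 1 - 0.1364 = 0.8636

0.8636 bits


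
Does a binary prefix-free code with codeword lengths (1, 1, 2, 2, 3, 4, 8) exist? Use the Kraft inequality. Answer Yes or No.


Kraft sum = sum(2^(-l_i)) = 1.6914, need <= 1. Result: violated (a binary prefix-free code with these lengths cannot exist)

No


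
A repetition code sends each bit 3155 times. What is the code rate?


Rate = k/n = 1/3155

1/3155


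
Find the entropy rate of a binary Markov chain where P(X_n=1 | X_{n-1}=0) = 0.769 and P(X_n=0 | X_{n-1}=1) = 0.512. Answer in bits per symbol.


Stationary distribution: pi_0 = p10/(p01+p10) = 0.3997, pi_1 = 0.6003. Entropy rate H' = pi_0*H(p01) + pi_1*H(p10) = 0.3997*0.7798 + 0.6003*0.9996 = 0.9117

0.9117 bits/symbol


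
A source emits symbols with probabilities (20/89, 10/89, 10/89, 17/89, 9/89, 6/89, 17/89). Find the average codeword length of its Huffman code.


Huffman construction (repeatedly merge the two least-probable nodes; each merge adds 1 bit to every symbol beneath it): 6/89 + 9/89 = 15/89; 10/89 + 10/89 = 20/89; 15/89 + 17/89 = 32/89; 17/89 + 20/89 = 37/89; 20/89 + 32/89 = 52/89; 37/89 + 52/89 = 1. Resulting codeword lengths (in the order the probabilities were given): (2, 3, 3, 3, 4, 4, 2). L_avg = sum(p_i * l_i) = 20/89*2 + 10/89*3 + 10/89*3 + 17/89*3 + 9/89*4 + 6/89*4 + 17/89*2 = 245/89 = 2.7528

2.7528 bits


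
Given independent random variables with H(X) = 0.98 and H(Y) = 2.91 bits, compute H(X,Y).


For independent variables, H(X,Y) = H(X) + H(Y) = 0.98 + 2.91 = 3.89

3.89 bits


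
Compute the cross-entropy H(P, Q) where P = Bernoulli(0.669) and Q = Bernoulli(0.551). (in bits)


H(P,Q) = -p*log2(q) - (1-p)*log2(1-q). -0.669*log2(0.551) = 0.575257; -0.331*log2(0.449) = 0.382375. H(P,Q) = 0.575257 + 0.382375 = 0.9576

0.9576 bits


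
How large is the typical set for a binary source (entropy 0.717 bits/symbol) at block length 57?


log2|A_typical| = nH = 57 * 0.717 = 40.869, so |A_typical| ~ 2^40.869 = 2.008e+12

2.008e+12


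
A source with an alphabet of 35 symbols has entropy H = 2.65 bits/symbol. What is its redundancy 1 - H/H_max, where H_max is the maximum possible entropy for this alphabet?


H_max = log2(K) = log2(35) = 5.1293 bits/symbol. Redundancy = 1 - H/H_max = 1 - 2.65/5.1293 = 1 - 0.5166 = 0.4834

0.4834


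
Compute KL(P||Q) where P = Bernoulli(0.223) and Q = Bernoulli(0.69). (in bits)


KL = p*log2(p/q) + (1-p)*log2((1-p)/(1-q)) = 0.223*log2(0.223/0.69) + 0.777*log2(0.777/0.31) = 0.6666

0.6666 bits


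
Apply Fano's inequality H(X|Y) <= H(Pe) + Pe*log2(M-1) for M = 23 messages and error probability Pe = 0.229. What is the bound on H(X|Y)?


H(Pe) = -Pe*log2(Pe) - (1-Pe)*log2(1-Pe) = -0.229*log2(0.229) - 0.771*log2(0.771) = 0.486987 + 0.289277 = 0.7763. Pe*log2(M-1) = 0.229*log2(22) = 1.021210. Bound = H(Pe) + Pe*log2(M-1) = 0.486987 + 0.289277 + 1.021210 = 1.7975

1.7975 bits


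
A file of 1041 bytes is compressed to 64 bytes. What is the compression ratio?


Ratio = original / compressed = 1041 / 64 = 16.2656

16.2656


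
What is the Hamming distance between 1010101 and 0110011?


Count differing positions: ^ ^ . . ^ ^ . = 4 differences

4


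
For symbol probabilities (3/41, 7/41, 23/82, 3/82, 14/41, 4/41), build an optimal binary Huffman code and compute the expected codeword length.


Huffman construction (repeatedly merge the two least-probable nodes; each merge adds 1 bit to every symbol beneath it): 3/82 + 3/41 = 9/82; 4/41 + 9/82 = 17/82; 7/41 + 17/82 = 31/82; 23/82 + 14/41 = 51/82; 31/82 + 51/82 = 1. Resulting codeword lengths (in the order the probabilities were given): (4, 2, 2, 4, 2, 3). L_avg = sum(p_i * l_i) = 3/41*4 + 7/41*2 + 23/82*2 + 3/82*4 + 14/41*2 + 4/41*3 = 95/41 = 2.3171

2.3171 bits


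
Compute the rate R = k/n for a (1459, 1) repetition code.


Rate = k/n = 1/1459

1/1459


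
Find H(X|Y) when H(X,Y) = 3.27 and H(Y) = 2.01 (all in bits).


H(X|Y) = H(X,Y) - H(Y) = 3.27 - 2.01 = 1.26

1.26 bits


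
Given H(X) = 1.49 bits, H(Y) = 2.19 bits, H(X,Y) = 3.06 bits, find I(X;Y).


I(X;Y) = H(X) + H(Y) - H(X,Y) = 1.49 + 2.19 - 3.06 = 0.62

0.62 bits


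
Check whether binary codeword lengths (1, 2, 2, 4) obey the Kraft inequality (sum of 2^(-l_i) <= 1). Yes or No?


Kraft sum = sum(2^(-l_i)) = 1.0625, need <= 1. Result: violated (a binary prefix-free code with these lengths cannot exist)

No


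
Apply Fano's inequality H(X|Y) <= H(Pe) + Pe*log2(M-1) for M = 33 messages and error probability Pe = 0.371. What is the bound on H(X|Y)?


H(Pe) = -Pe*log2(Pe) - (1-Pe)*log2(1-Pe) = -0.371*log2(0.371) - 0.629*log2(0.629) = 0.530719 + 0.420718 = 0.9514. Pe*log2(M-1) = 0.371*log2(32) = 1.855000. Bound = H(Pe) + Pe*log2(M-1) = 0.530719 + 0.420718 + 1.855000 = 2.8064

2.8064 bits


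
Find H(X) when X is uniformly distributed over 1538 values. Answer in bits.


H = log2(n) = log2(1538) = 10.5868

10.5868 bits


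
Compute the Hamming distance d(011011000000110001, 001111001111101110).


Count differing positions: . ^ . ^ . . . . ^ ^ ^ ^ . ^ ^ ^ ^ ^ = 11 differences

11


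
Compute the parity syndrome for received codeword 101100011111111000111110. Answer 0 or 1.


Syndrome = XOR of all bits = 1 XOR 0 XOR 1 XOR 1 XOR 0 XOR 0 XOR 0 XOR 1 XOR 1 XOR 1 XOR 1 XOR 1 XOR 1 XOR 1 XOR 1 XOR 0 XOR 0 XOR 0 XOR 1 XOR 1 XOR 1 XOR 1 XOR 1 XOR 0 = 0

0


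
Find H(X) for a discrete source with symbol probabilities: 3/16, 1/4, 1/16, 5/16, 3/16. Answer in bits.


H = -sum(p_i * log2(p_i)). Terms: -(3/16)*log2(3/16) = 0.452820; -(1/4)*log2(1/4) = 0.500000; -(1/16)*log2(1/16) = 0.250000; -(5/16)*log2(5/16) = 0.524397; -(3/16)*log2(3/16) = 0.452820. H = 0.452820 + 0.500000 + 0.250000 + 0.524397 + 0.452820 = 2.18

2.18 bits


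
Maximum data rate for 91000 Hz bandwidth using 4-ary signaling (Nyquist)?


Rate = 2 * B * log2(M) = 2 * 91000 * 2.0 = 364000.0

364000.0 bps


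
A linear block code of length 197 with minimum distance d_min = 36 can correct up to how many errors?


Correction capability = floor((d-1)/2) = floor((36-1)/2) = 17

17 errors


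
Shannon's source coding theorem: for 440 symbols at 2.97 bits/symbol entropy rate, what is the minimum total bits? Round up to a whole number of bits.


Minimum bits >= n * H = 440 * 2.97 = 1306.8, rounded up to a whole number of bits = 1307

1307 bits


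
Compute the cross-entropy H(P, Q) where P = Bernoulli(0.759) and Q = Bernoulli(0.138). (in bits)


H(P,Q) = -p*log2(q) - (1-p)*log2(1-q). -0.759*log2(0.138) = 2.168660; -0.241*log2(0.862) = 0.051632. H(P,Q) = 2.168660 + 0.051632 = 2.2203

2.2203 bits


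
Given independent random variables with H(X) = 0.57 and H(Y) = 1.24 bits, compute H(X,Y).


For independent variables, H(X,Y) = H(X) + H(Y) = 0.57 + 1.24 = 1.81

1.81 bits


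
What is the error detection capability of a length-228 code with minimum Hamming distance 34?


Detection capability = d_min - 1 = 34 - 1 = 33

33 errors


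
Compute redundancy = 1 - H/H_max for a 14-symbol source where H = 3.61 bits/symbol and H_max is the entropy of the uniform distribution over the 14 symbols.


H_max = log2(K) = log2(14) = 3.8074 bits/symbol. Redundancy = 1 - H/H_max = 1 - 3.61/3.8074 = 1 - 0.9482 = 0.0518

0.0518


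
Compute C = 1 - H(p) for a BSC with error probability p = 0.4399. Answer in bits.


H(p) = -p*log2(p) - (1-p)*log2(1-p) = -0.4399*log2(0.4399) - 0.5601*log2(0.5601) = 0.521173 + 0.468380 = 0.9896. C = 1 - H(p) = 1 - 0.9896 = 0.0104

0.0104 bits


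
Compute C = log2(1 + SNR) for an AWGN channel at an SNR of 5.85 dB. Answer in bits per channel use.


SNR_linear = 10^(5.85/10) = 3.8459; C = log2(1 + SNR_linear) = log2(1 + 3.8459) = 2.2768

2.2768 bits/channel use


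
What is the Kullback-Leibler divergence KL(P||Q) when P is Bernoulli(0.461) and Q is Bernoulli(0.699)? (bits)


KL = p*log2(p/q) + (1-p)*log2((1-p)/(1-q)) = 0.461*log2(0.461/0.699) + 0.539*log2(0.539/0.301) = 0.1762

0.1762 bits


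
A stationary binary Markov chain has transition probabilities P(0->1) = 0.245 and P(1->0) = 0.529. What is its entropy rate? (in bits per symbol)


Stationary distribution: pi_0 = p10/(p01+p10) = 0.6835, pi_1 = 0.3165. Entropy rate H' = pi_0*H(p01) + pi_1*H(p10) = 0.6835*0.8033 + 0.3165*0.9976 = 0.8648

0.8648 bits/symbol


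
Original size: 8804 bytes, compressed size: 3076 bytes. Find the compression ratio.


Ratio = original / compressed = 8804 / 3076 = 2.8622

2.8622


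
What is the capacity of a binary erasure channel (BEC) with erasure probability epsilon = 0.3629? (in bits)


C = 1 - epsilon = 1 - 0.3629 = 0.6371

0.6371 bits


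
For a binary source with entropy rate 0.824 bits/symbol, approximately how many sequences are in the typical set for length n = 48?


log2|A_typical| = nH = 48 * 0.824 = 39.552, so |A_typical| ~ 2^39.552 = 8.060e+11

8.060e+11


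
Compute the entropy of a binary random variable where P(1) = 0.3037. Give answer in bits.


H = -p*log2(p) - (1-p)*log2(1-p). -0.3037*log2(0.3037) = 0.522146; -0.6963*log2(0.6963) = 0.363621. H = 0.522146 + 0.363621 = 0.8858

0.8858 bits


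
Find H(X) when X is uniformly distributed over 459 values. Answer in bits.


H = log2(n) = log2(459) = 8.8424

8.8424 bits


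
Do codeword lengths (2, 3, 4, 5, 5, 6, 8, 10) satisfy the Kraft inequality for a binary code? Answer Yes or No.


Kraft sum = sum(2^(-l_i)) = 0.5205, need <= 1. Result: satisfied (a binary prefix-free code with these lengths exists)

Yes


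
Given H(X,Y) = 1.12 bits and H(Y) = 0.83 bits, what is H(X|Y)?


H(X|Y) = H(X,Y) - H(Y) = 1.12 - 0.83 = 0.29

0.29 bits


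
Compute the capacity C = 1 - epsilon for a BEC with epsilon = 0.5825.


C = 1 - epsilon = 1 - 0.5825 = 0.4175

0.4175 bits


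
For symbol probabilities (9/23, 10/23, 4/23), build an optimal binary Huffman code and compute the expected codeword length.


Huffman construction (repeatedly merge the two least-probable nodes; each merge adds 1 bit to every symbol beneath it): 4/23 + 9/23 = 13/23; 10/23 + 13/23 = 1. Resulting codeword lengths (in the order the probabilities were given): (2, 1, 2). L_avg = sum(p_i * l_i) = 9/23*2 + 10/23*1 + 4/23*2 = 36/23 = 1.5652

1.5652 bits


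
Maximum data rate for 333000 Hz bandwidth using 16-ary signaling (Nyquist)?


Rate = 2 * B * log2(M) = 2 * 333000 * 4.0 = 2664000.0

2664000.0 bps


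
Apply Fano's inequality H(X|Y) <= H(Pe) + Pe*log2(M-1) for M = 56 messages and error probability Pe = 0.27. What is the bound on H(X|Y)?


H(Pe) = -Pe*log2(Pe) - (1-Pe)*log2(1-Pe) = -0.27*log2(0.27) - 0.73*log2(0.73) = 0.510022 + 0.331443 = 0.8415. Pe*log2(M-1) = 0.27*log2(55) = 1.560967. Bound = H(Pe) + Pe*log2(M-1) = 0.510022 + 0.331443 + 1.560967 = 2.4024

2.4024 bits


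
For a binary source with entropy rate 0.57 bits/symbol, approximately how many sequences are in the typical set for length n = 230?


log2|A_typical| = nH = 230 * 0.57 = 131.1, so |A_typical| ~ 2^131.1 = 2.918e+39

2.918e+39


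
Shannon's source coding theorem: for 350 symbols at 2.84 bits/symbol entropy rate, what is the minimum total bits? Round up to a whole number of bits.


Minimum bits >= n * H = 350 * 2.84 = 994.0, rounded up to a whole number of bits = 994

994 bits


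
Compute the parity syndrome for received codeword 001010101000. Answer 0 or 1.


Syndrome = XOR of all bits = 0 XOR 0 XOR 1 XOR 0 XOR 1 XOR 0 XOR 1 XOR 0 XOR 1 XOR 0 XOR 0 XOR 0 = 0

0


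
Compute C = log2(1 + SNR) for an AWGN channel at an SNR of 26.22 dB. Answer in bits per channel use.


SNR_linear = 10^(26.22/10) = 418.7936; C = log2(1 + SNR_linear) = log2(1 + 418.7936) = 8.7135

8.7135 bits/channel use


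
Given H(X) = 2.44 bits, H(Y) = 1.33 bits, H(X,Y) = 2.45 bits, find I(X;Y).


I(X;Y) = H(X) + H(Y) - H(X,Y) = 2.44 + 1.33 - 2.45 = 1.32

1.32 bits


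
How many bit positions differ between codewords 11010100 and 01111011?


Count differing positions: ^ . ^ . ^ ^ ^ ^ = 6 differences

6


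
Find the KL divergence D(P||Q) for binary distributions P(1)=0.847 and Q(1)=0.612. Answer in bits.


KL = p*log2(p/q) + (1-p)*log2((1-p)/(1-q)) = 0.847*log2(0.847/0.612) + 0.153*log2(0.153/0.388) = 0.1917

0.1917 bits


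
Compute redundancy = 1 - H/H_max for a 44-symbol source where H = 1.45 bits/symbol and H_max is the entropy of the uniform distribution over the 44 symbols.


H_max = log2(K) = log2(44) = 5.4594 bits/symbol. Redundancy = 1 - H/H_max = 1 - 1.45/5.4594 = 1 - 0.2656 = 0.7344

0.7344


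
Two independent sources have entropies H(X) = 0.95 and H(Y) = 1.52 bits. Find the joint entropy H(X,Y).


For independent variables, H(X,Y) = H(X) + H(Y) = 0.95 + 1.52 = 2.47

2.47 bits


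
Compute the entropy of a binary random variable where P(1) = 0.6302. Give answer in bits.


H = -p*log2(p) - (1-p)*log2(1-p). -0.6302*log2(0.6302) = 0.419788; -0.3698*log2(0.3698) = 0.530731. H = 0.419788 + 0.530731 = 0.9505

0.9505 bits
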